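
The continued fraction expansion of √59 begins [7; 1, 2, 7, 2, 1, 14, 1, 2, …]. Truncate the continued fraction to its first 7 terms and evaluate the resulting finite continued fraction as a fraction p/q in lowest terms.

7781/1013

a_0 = 7: 7/1
a_1 = 1: 8/1
a_2 = 2: 23/3
a_3 = 7: 169/22
a_4 = 2: 361/47
a_5 = 1: 530/69
a_6 = 14: 7781/1013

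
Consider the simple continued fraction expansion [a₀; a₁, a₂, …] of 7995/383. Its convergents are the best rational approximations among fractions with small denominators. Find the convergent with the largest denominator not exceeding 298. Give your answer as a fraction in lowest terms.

167/8

List convergents until the denominator exceeds the bound:
a_0 = 20: 20/1  (≤ bound)
a_1 = 1: 21/1  (≤ bound)
a_2 = 6: 146/7  (≤ bound)
a_3 = 1: 167/8  (≤ bound)
a_4 = 47: 7995/383  (> 298, stop)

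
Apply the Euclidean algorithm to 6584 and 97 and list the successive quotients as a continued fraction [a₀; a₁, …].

Run the Euclidean algorithm, recording each quotient:
6584 ÷ 97 → quotient 67, remainder 85
97 ÷ 85 → quotient 1, remainder 12
85 ÷ 12 → quotient 7, remainder 1
12 ÷ 1 → quotient 12, remainder 0

[67; 1, 7, 12]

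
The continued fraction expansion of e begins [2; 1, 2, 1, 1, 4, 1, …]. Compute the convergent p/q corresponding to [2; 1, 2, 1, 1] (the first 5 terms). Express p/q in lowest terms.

19/7

Use the convergent recurrence hₖ = aₖ·hₖ₋₁ + hₖ₋₂ (and likewise for the denominators kₖ):
a_0 = 2: 2/1
a_1 = 1: 3/1
a_2 = 2: 8/3
a_3 = 1: 11/4
a_4 = 1: 19/7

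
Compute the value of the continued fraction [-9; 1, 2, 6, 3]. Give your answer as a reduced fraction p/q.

-499/60

Work from the innermost term outward:
Start with 3.
6 + 1/(3/1) = 6 + 1/3 = 19/3
2 + 1/(19/3) = 2 + 3/19 = 41/19
1 + 1/(41/19) = 1 + 19/41 = 60/41
-9 + 1/(60/41) = -9 + 41/60 = -499/60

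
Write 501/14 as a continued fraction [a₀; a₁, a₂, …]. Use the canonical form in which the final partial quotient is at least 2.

[35; 1, 3, 1, 2]

⌊501/14⌋ = 35, remainder 11
⌊14/11⌋ = 1, remainder 3
⌊11/3⌋ = 3, remainder 2
⌊3/2⌋ = 1, remainder 1
⌊2/1⌋ = 2, remainder 0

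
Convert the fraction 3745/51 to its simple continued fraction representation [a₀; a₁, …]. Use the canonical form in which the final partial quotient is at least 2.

3745 ÷ 51 → quotient 73, remainder 22
51 ÷ 22 → quotient 2, remainder 7
22 ÷ 7 → quotient 3, remainder 1
7 ÷ 1 → quotient 7, remainder 0

[73; 2, 3, 7]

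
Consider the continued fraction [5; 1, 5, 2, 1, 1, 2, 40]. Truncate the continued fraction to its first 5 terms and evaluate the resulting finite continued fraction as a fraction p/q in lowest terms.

111/19

Work from the innermost term outward:
Start with 1.
2 + 1/(1/1) = 2 + 1/1 = 3/1
5 + 1/(3/1) = 5 + 1/3 = 16/3
1 + 1/(16/3) = 1 + 3/16 = 19/16
5 + 1/(19/16) = 5 + 16/19 = 111/19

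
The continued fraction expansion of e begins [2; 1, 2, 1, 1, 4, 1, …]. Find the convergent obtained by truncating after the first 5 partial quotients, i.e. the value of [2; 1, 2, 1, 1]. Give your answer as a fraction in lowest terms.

19/7

a_0 = 2: 2/1
a_1 = 1: 3/1
a_2 = 2: 8/3
a_3 = 1: 11/4
a_4 = 1: 19/7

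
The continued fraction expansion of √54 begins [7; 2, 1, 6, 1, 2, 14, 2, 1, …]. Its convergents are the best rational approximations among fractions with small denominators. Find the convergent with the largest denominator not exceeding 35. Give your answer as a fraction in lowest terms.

a_0 = 7: 7/1  (≤ bound)
a_1 = 2: 15/2  (≤ bound)
a_2 = 1: 22/3  (≤ bound)
a_3 = 6: 147/20  (≤ bound)
a_4 = 1: 169/23  (≤ bound)
a_5 = 2: 485/66  (> 35, stop)

169/23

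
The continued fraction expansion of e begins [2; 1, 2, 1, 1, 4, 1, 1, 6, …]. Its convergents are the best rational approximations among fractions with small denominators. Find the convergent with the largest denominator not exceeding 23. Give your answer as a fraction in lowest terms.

19/7

List convergents until the denominator exceeds the bound:
a_0 = 2: 2/1  (≤ bound)
a_1 = 1: 3/1  (≤ bound)
a_2 = 2: 8/3  (≤ bound)
a_3 = 1: 11/4  (≤ bound)
a_4 = 1: 19/7  (≤ bound)
a_5 = 4: 87/32  (> 23, stop)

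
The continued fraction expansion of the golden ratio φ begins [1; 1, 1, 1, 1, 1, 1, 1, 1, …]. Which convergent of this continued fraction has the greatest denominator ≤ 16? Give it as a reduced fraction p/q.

a_0 = 1: 1/1  (≤ bound)
a_1 = 1: 2/1  (≤ bound)
a_2 = 1: 3/2  (≤ bound)
a_3 = 1: 5/3  (≤ bound)
a_4 = 1: 8/5  (≤ bound)
a_5 = 1: 13/8  (≤ bound)
a_6 = 1: 21/13  (≤ bound)
a_7 = 1: 34/21  (> 16, stop)

21/13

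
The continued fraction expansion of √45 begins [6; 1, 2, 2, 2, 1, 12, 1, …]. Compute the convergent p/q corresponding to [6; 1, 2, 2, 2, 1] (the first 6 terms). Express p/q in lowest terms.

161/24

Work from the innermost term outward:
Start with 1.
2 + 1/(1/1) = 2 + 1/1 = 3/1
2 + 1/(3/1) = 2 + 1/3 = 7/3
2 + 1/(7/3) = 2 + 3/7 = 17/7
1 + 1/(17/7) = 1 + 7/17 = 24/17
6 + 1/(24/17) = 6 + 17/24 = 161/24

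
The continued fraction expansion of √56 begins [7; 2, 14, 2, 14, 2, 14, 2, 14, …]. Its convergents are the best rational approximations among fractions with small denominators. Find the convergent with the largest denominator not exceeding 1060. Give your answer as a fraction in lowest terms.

6503/869

List convergents until the denominator exceeds the bound:
a_0 = 7: 7/1  (≤ bound)
a_1 = 2: 15/2  (≤ bound)
a_2 = 14: 217/29  (≤ bound)
a_3 = 2: 449/60  (≤ bound)
a_4 = 14: 6503/869  (≤ bound)
a_5 = 2: 13455/1798  (> 1060, stop)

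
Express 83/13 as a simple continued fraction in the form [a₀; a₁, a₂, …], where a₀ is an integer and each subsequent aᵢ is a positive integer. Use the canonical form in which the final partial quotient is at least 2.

[6; 2, 1, 1, 2]

Run the Euclidean algorithm, recording each quotient:
83 ÷ 13 → quotient 6, remainder 5
13 ÷ 5 → quotient 2, remainder 3
5 ÷ 3 → quotient 1, remainder 2
3 ÷ 2 → quotient 1, remainder 1
2 ÷ 1 → quotient 2, remainder 0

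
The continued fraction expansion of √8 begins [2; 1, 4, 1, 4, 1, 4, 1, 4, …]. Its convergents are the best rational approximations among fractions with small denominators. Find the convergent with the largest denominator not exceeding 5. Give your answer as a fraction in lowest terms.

a_0 = 2: 2/1  (≤ bound)
a_1 = 1: 3/1  (≤ bound)
a_2 = 4: 14/5  (≤ bound)
a_3 = 1: 17/6  (> 5, stop)

14/5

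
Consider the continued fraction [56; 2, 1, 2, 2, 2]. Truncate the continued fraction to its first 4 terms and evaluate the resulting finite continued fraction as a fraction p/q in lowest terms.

Compute successive convergents:
a_0 = 56: 56/1
a_1 = 2: 113/2
a_2 = 1: 169/3
a_3 = 2: 451/8

451/8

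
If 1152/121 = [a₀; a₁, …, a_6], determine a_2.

1

Run the Euclidean algorithm, recording each quotient:
1152 = 9·121 + 63, so a_0 = 9
121 = 1·63 + 58, so a_1 = 1
63 = 1·58 + 5, so a_2 = 1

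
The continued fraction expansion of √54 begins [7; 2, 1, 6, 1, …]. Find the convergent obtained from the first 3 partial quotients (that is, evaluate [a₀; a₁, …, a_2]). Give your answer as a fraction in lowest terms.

22/3

Start with 1.
2 + 1/(1/1) = 2 + 1/1 = 3/1
7 + 1/(3/1) = 7 + 1/3 = 22/3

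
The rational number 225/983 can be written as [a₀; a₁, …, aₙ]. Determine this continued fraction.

225 = 0·983 + 225, so a_0 = 0
983 = 4·225 + 83, so a_1 = 4
225 = 2·83 + 59, so a_2 = 2
83 = 1·59 + 24, so a_3 = 1
59 = 2·24 + 11, so a_4 = 2
24 = 2·11 + 2, so a_5 = 2
11 = 5·2 + 1, so a_6 = 5
2 = 2·1 + 0, so a_7 = 2

[0; 4, 2, 1, 2, 2, 5, 2]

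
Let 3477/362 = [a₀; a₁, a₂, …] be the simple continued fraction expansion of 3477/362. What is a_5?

Run the Euclidean algorithm, recording each quotient:
3477 = 9·362 + 219, so a_0 = 9
362 = 1·219 + 143, so a_1 = 1
219 = 1·143 + 76, so a_2 = 1
143 = 1·76 + 67, so a_3 = 1
76 = 1·67 + 9, so a_4 = 1
67 = 7·9 + 4, so a_5 = 7

7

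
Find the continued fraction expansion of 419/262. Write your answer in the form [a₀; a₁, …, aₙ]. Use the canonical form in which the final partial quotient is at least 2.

[1; 1, 1, 2, 52]

Apply division with remainder until the remainder is 0:
419 = 1·262 + 157, so a_0 = 1
262 = 1·157 + 105, so a_1 = 1
157 = 1·105 + 52, so a_2 = 1
105 = 2·52 + 1, so a_3 = 2
52 = 52·1 + 0, so a_4 = 52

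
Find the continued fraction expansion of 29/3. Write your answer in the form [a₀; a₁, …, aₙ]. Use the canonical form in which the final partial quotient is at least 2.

[9; 1, 2]

Repeatedly divide and take the remainder:
⌊29/3⌋ = 9, remainder 2
⌊3/2⌋ = 1, remainder 1
⌊2/1⌋ = 2, remainder 0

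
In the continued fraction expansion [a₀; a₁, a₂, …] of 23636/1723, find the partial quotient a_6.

Run the Euclidean algorithm, recording each quotient:
23636 = 13·1723 + 1237, so a_0 = 13
1723 = 1·1237 + 486, so a_1 = 1
1237 = 2·486 + 265, so a_2 = 2
486 = 1·265 + 221, so a_3 = 1
265 = 1·221 + 44, so a_4 = 1
221 = 5·44 + 1, so a_5 = 5
44 = 44·1 + 0, so a_6 = 44

44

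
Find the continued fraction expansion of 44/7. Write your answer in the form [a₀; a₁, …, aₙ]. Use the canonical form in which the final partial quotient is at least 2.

[6; 3, 2]

44 = 6·7 + 2, so a_0 = 6
7 = 3·2 + 1, so a_1 = 3
2 = 2·1 + 0, so a_2 = 2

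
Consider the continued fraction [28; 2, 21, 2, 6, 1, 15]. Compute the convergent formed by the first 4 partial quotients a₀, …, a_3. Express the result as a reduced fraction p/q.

Start with 2.
21 + 1/(2/1) = 21 + 1/2 = 43/2
2 + 1/(43/2) = 2 + 2/43 = 88/43
28 + 1/(88/43) = 28 + 43/88 = 2507/88

2507/88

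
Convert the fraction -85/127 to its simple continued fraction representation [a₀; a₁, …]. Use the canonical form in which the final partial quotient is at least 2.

-85 = -1·127 + 42, so a_0 = -1
127 = 3·42 + 1, so a_1 = 3
42 = 42·1 + 0, so a_2 = 42

[-1; 3, 42]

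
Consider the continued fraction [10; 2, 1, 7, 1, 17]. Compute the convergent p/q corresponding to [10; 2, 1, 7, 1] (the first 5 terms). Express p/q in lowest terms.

a_0 = 10: 10/1
a_1 = 2: 21/2
a_2 = 1: 31/3
a_3 = 7: 238/23
a_4 = 1: 269/26

269/26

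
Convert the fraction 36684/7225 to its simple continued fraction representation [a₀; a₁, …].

Run the Euclidean algorithm, recording each quotient:
36684 ÷ 7225 → quotient 5, remainder 559
7225 ÷ 559 → quotient 12, remainder 517
559 ÷ 517 → quotient 1, remainder 42
517 ÷ 42 → quotient 12, remainder 13
42 ÷ 13 → quotient 3, remainder 3
13 ÷ 3 → quotient 4, remainder 1
3 ÷ 1 → quotient 3, remainder 0

[5; 12, 1, 12, 3, 4, 3]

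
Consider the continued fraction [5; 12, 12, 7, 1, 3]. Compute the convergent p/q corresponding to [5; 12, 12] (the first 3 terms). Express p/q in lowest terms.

Start with 12.
12 + 1/(12/1) = 12 + 1/12 = 145/12
5 + 1/(145/12) = 5 + 12/145 = 737/145

737/145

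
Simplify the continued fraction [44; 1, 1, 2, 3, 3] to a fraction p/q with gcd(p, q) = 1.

Compute successive convergents:
a_0 = 44: 44/1
a_1 = 1: 45/1
a_2 = 1: 89/2
a_3 = 2: 223/5
a_4 = 3: 758/17
a_5 = 3: 2497/56

2497/56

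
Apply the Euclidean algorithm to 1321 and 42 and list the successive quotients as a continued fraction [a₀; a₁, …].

1321 ÷ 42 → quotient 31, remainder 19
42 ÷ 19 → quotient 2, remainder 4
19 ÷ 4 → quotient 4, remainder 3
4 ÷ 3 → quotient 1, remainder 1
3 ÷ 1 → quotient 3, remainder 0

[31; 2, 4, 1, 3]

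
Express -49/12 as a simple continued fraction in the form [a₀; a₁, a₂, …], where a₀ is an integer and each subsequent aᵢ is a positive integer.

⌊-49/12⌋ = -5, remainder 11
⌊12/11⌋ = 1, remainder 1
⌊11/1⌋ = 11, remainder 0

[-5; 1, 11]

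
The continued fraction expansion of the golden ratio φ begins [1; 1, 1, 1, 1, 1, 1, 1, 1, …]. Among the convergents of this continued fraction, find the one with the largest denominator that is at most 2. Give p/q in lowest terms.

List convergents until the denominator exceeds the bound:
a_0 = 1: 1/1  (≤ bound)
a_1 = 1: 2/1  (≤ bound)
a_2 = 1: 3/2  (≤ bound)
a_3 = 1: 5/3  (> 2, stop)

3/2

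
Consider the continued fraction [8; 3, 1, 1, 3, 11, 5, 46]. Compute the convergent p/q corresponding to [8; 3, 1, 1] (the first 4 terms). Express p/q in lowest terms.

Start with 1.
1 + 1/(1/1) = 1 + 1/1 = 2/1
3 + 1/(2/1) = 3 + 1/2 = 7/2
8 + 1/(7/2) = 8 + 2/7 = 58/7

58/7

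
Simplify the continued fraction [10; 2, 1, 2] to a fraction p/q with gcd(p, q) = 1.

Start with 2.
1 + 1/(2/1) = 1 + 1/2 = 3/2
2 + 1/(3/2) = 2 + 2/3 = 8/3
10 + 1/(8/3) = 10 + 3/8 = 83/8

83/8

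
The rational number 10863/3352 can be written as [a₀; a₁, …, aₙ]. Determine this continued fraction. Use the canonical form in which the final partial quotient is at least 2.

Repeatedly divide and take the remainder:
⌊10863/3352⌋ = 3, remainder 807
⌊3352/807⌋ = 4, remainder 124
⌊807/124⌋ = 6, remainder 63
⌊124/63⌋ = 1, remainder 61
⌊63/61⌋ = 1, remainder 2
⌊61/2⌋ = 30, remainder 1
⌊2/1⌋ = 2, remainder 0

[3; 4, 6, 1, 1, 30, 2]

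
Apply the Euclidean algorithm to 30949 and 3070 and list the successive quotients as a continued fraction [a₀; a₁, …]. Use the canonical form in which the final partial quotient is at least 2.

30949 ÷ 3070 → quotient 10, remainder 249
3070 ÷ 249 → quotient 12, remainder 82
249 ÷ 82 → quotient 3, remainder 3
82 ÷ 3 → quotient 27, remainder 1
3 ÷ 1 → quotient 3, remainder 0

[10; 12, 3, 27, 3]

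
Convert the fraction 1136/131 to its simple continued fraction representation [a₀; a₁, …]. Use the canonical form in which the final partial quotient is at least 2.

[8; 1, 2, 21, 2]

1136 ÷ 131 → quotient 8, remainder 88
131 ÷ 88 → quotient 1, remainder 43
88 ÷ 43 → quotient 2, remainder 2
43 ÷ 2 → quotient 21, remainder 1
2 ÷ 1 → quotient 2, remainder 0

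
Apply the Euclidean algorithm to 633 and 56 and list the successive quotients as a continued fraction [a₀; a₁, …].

633 ÷ 56 → quotient 11, remainder 17
56 ÷ 17 → quotient 3, remainder 5
17 ÷ 5 → quotient 3, remainder 2
5 ÷ 2 → quotient 2, remainder 1
2 ÷ 1 → quotient 2, remainder 0

[11; 3, 3, 2, 2]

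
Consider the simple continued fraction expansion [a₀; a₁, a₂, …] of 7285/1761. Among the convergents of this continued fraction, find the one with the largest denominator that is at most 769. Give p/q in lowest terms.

a_0 = 4: 4/1  (≤ bound)
a_1 = 7: 29/7  (≤ bound)
a_2 = 3: 91/22  (≤ bound)
a_3 = 3: 302/73  (≤ bound)
a_4 = 1: 393/95  (≤ bound)
a_5 = 8: 3446/833  (> 769, stop)

393/95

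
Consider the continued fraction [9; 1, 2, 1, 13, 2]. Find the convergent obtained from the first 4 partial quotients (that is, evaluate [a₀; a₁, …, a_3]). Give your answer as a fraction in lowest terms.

Collapse the nested fraction from the inside out:
Start with 1.
2 + 1/(1/1) = 2 + 1/1 = 3/1
1 + 1/(3/1) = 1 + 1/3 = 4/3
9 + 1/(4/3) = 9 + 3/4 = 39/4

39/4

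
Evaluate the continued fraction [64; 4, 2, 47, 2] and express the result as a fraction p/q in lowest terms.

Use the convergent recurrence hₖ = aₖ·hₖ₋₁ + hₖ₋₂ (and likewise for the denominators kₖ):
a_0 = 64: 64/1
a_1 = 4: 257/4
a_2 = 2: 578/9
a_3 = 47: 27423/427
a_4 = 2: 55424/863

55424/863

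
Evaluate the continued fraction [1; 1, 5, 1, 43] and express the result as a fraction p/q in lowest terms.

Compute successive convergents:
a_0 = 1: 1/1
a_1 = 1: 2/1
a_2 = 5: 11/6
a_3 = 1: 13/7
a_4 = 43: 570/307

570/307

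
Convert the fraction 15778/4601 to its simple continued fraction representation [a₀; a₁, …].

Run the Euclidean algorithm, recording each quotient:
15778 ÷ 4601 → quotient 3, remainder 1975
4601 ÷ 1975 → quotient 2, remainder 651
1975 ÷ 651 → quotient 3, remainder 22
651 ÷ 22 → quotient 29, remainder 13
22 ÷ 13 → quotient 1, remainder 9
13 ÷ 9 → quotient 1, remainder 4
9 ÷ 4 → quotient 2, remainder 1
4 ÷ 1 → quotient 4, remainder 0

[3; 2, 3, 29, 1, 1, 2, 4]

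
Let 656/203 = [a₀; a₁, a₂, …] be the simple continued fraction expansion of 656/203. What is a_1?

Repeatedly divide and take the remainder:
⌊656/203⌋ = 3, remainder 47
⌊203/47⌋ = 4, remainder 15

4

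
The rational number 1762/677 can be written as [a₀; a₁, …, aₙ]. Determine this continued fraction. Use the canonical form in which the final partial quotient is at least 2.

⌊1762/677⌋ = 2, remainder 408
⌊677/408⌋ = 1, remainder 269
⌊408/269⌋ = 1, remainder 139
⌊269/139⌋ = 1, remainder 130
⌊139/130⌋ = 1, remainder 9
⌊130/9⌋ = 14, remainder 4
⌊9/4⌋ = 2, remainder 1
⌊4/1⌋ = 4, remainder 0

[2; 1, 1, 1, 1, 14, 2, 4]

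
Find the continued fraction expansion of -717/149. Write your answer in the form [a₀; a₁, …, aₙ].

Repeatedly divide and take the remainder:
-717 ÷ 149 → quotient -5, remainder 28
149 ÷ 28 → quotient 5, remainder 9
28 ÷ 9 → quotient 3, remainder 1
9 ÷ 1 → quotient 9, remainder 0

[-5; 5, 3, 9]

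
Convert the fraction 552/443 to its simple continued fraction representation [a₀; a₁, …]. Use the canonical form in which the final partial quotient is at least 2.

552 = 1·443 + 109, so a_0 = 1
443 = 4·109 + 7, so a_1 = 4
109 = 15·7 + 4, so a_2 = 15
7 = 1·4 + 3, so a_3 = 1
4 = 1·3 + 1, so a_4 = 1
3 = 3·1 + 0, so a_5 = 3

[1; 4, 15, 1, 1, 3]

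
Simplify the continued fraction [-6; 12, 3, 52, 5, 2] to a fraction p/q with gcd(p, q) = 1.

Start with 2.
5 + 1/(2/1) = 5 + 1/2 = 11/2
52 + 1/(11/2) = 52 + 2/11 = 574/11
3 + 1/(574/11) = 3 + 11/574 = 1733/574
12 + 1/(1733/574) = 12 + 574/1733 = 21370/1733
-6 + 1/(21370/1733) = -6 + 1733/21370 = -126487/21370

-126487/21370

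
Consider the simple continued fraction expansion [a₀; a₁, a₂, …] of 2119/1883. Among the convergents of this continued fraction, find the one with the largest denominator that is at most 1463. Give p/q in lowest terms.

List convergents until the denominator exceeds the bound:
a_0 = 1: 1/1  (≤ bound)
a_1 = 7: 8/7  (≤ bound)
a_2 = 1: 9/8  (≤ bound)
a_3 = 46: 422/375  (≤ bound)
a_4 = 5: 2119/1883  (> 1463, stop)

422/375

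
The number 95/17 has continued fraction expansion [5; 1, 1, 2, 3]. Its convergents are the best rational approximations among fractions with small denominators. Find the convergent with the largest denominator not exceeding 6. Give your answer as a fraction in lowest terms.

28/5

a_0 = 5: 5/1  (≤ bound)
a_1 = 1: 6/1  (≤ bound)
a_2 = 1: 11/2  (≤ bound)
a_3 = 2: 28/5  (≤ bound)
a_4 = 3: 95/17  (> 6, stop)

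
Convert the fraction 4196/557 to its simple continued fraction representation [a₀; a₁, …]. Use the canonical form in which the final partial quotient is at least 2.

⌊4196/557⌋ = 7, remainder 297
⌊557/297⌋ = 1, remainder 260
⌊297/260⌋ = 1, remainder 37
⌊260/37⌋ = 7, remainder 1
⌊37/1⌋ = 37, remainder 0

[7; 1, 1, 7, 37]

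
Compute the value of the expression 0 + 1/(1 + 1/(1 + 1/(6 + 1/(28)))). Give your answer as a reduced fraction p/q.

a_0 = 0: 0/1
a_1 = 1: 1/1
a_2 = 1: 1/2
a_3 = 6: 7/13
a_4 = 28: 197/366

197/366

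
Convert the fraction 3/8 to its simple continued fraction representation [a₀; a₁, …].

Repeatedly divide and take the remainder:
3 ÷ 8 → quotient 0, remainder 3
8 ÷ 3 → quotient 2, remainder 2
3 ÷ 2 → quotient 1, remainder 1
2 ÷ 1 → quotient 2, remainder 0

[0; 2, 1, 2]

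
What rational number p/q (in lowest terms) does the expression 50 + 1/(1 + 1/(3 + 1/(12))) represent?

a_0 = 50: 50/1
a_1 = 1: 51/1
a_2 = 3: 203/4
a_3 = 12: 2487/49

2487/49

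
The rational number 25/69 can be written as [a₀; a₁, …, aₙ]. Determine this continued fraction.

Apply division with remainder until the remainder is 0:
25 = 0·69 + 25, so a_0 = 0
69 = 2·25 + 19, so a_1 = 2
25 = 1·19 + 6, so a_2 = 1
19 = 3·6 + 1, so a_3 = 3
6 = 6·1 + 0, so a_4 = 6

[0; 2, 1, 3, 6]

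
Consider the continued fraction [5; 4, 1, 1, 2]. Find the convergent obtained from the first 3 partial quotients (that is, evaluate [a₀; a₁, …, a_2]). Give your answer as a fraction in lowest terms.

26/5

Collapse the nested fraction from the inside out:
Start with 1.
4 + 1/(1/1) = 4 + 1/1 = 5/1
5 + 1/(5/1) = 5 + 1/5 = 26/5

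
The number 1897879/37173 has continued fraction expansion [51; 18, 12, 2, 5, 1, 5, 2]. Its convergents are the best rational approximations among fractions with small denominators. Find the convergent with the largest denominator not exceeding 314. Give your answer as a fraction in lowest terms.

11079/217

List convergents until the denominator exceeds the bound:
a_0 = 51: 51/1  (≤ bound)
a_1 = 18: 919/18  (≤ bound)
a_2 = 12: 11079/217  (≤ bound)
a_3 = 2: 23077/452  (> 314, stop)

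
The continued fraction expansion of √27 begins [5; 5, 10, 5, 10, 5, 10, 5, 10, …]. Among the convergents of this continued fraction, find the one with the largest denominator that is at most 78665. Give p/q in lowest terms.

List convergents until the denominator exceeds the bound:
a_0 = 5: 5/1  (≤ bound)
a_1 = 5: 26/5  (≤ bound)
a_2 = 10: 265/51  (≤ bound)
a_3 = 5: 1351/260  (≤ bound)
a_4 = 10: 13775/2651  (≤ bound)
a_5 = 5: 70226/13515  (≤ bound)
a_6 = 10: 716035/137801  (> 78665, stop)

70226/13515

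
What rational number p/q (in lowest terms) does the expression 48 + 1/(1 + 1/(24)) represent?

1224/25

Start with 24.
1 + 1/(24/1) = 1 + 1/24 = 25/24
48 + 1/(25/24) = 48 + 24/25 = 1224/25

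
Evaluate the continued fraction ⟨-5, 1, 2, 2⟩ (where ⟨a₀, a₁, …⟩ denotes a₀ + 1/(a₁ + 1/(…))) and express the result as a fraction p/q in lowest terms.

-30/7

Start with 2.
2 + 1/(2/1) = 2 + 1/2 = 5/2
1 + 1/(5/2) = 1 + 2/5 = 7/5
-5 + 1/(7/5) = -5 + 5/7 = -30/7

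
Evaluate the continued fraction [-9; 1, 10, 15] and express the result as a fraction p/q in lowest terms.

a_0 = -9: -9/1
a_1 = 1: -8/1
a_2 = 10: -89/11
a_3 = 15: -1343/166

-1343/166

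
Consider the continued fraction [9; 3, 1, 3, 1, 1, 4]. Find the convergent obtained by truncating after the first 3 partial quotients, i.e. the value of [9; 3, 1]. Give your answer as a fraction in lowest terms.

Build up convergents one term at a time:
a_0 = 9: 9/1
a_1 = 3: 28/3
a_2 = 1: 37/4

37/4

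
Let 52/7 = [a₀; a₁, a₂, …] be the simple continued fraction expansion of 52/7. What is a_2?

52 = 7·7 + 3, so a_0 = 7
7 = 2·3 + 1, so a_1 = 2
3 = 3·1 + 0, so a_2 = 3

3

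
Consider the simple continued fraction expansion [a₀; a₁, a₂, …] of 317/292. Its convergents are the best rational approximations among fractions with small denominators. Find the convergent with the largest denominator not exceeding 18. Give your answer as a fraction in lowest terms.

a_0 = 1: 1/1  (≤ bound)
a_1 = 11: 12/11  (≤ bound)
a_2 = 1: 13/12  (≤ bound)
a_3 = 2: 38/35  (> 18, stop)

13/12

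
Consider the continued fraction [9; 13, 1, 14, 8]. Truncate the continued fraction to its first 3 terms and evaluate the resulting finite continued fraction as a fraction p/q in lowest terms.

127/14

a_0 = 9: 9/1
a_1 = 13: 118/13
a_2 = 1: 127/14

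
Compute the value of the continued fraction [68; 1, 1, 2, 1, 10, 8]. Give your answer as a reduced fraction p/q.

41624/607

Build up convergents one term at a time:
a_0 = 68: 68/1
a_1 = 1: 69/1
a_2 = 1: 137/2
a_3 = 2: 343/5
a_4 = 1: 480/7
a_5 = 10: 5143/75
a_6 = 8: 41624/607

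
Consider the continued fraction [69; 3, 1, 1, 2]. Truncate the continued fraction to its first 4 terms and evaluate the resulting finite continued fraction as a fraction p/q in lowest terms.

Compute successive convergents:
a_0 = 69: 69/1
a_1 = 3: 208/3
a_2 = 1: 277/4
a_3 = 1: 485/7

485/7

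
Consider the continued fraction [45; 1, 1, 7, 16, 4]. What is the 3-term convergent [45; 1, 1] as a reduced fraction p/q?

91/2

Start with 1.
1 + 1/(1/1) = 1 + 1/1 = 2/1
45 + 1/(2/1) = 45 + 1/2 = 91/2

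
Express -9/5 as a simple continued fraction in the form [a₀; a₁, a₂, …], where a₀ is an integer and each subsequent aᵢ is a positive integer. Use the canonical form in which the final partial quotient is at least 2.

-9 ÷ 5 → quotient -2, remainder 1
5 ÷ 1 → quotient 5, remainder 0

[-2; 5]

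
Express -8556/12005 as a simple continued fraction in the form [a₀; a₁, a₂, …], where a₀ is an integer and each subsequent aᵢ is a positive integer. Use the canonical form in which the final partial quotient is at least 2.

[-1; 3, 2, 12, 2, 6, 1, 8]

-8556 ÷ 12005 → quotient -1, remainder 3449
12005 ÷ 3449 → quotient 3, remainder 1658
3449 ÷ 1658 → quotient 2, remainder 133
1658 ÷ 133 → quotient 12, remainder 62
133 ÷ 62 → quotient 2, remainder 9
62 ÷ 9 → quotient 6, remainder 8
9 ÷ 8 → quotient 1, remainder 1
8 ÷ 1 → quotient 8, remainder 0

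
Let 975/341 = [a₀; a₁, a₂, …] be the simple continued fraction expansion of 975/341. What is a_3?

9

975 = 2·341 + 293, so a_0 = 2
341 = 1·293 + 48, so a_1 = 1
293 = 6·48 + 5, so a_2 = 6
48 = 9·5 + 3, so a_3 = 9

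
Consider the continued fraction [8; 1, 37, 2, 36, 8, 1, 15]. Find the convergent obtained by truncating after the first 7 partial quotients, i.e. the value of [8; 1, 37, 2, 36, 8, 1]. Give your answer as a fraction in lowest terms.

227644/25367

a_0 = 8: 8/1
a_1 = 1: 9/1
a_2 = 37: 341/38
a_3 = 2: 691/77
a_4 = 36: 25217/2810
a_5 = 8: 202427/22557
a_6 = 1: 227644/25367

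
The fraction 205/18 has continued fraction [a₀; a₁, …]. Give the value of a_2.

1

205 ÷ 18 → quotient 11, remainder 7
18 ÷ 7 → quotient 2, remainder 4
7 ÷ 4 → quotient 1, remainder 3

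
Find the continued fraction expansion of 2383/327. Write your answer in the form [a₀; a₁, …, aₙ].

[7; 3, 2, 11, 4]

2383 ÷ 327 → quotient 7, remainder 94
327 ÷ 94 → quotient 3, remainder 45
94 ÷ 45 → quotient 2, remainder 4
45 ÷ 4 → quotient 11, remainder 1
4 ÷ 1 → quotient 4, remainder 0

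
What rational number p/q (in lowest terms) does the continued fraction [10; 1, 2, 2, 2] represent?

Compute successive convergents:
a_0 = 10: 10/1
a_1 = 1: 11/1
a_2 = 2: 32/3
a_3 = 2: 75/7
a_4 = 2: 182/17

182/17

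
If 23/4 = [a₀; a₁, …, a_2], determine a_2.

⌊23/4⌋ = 5, remainder 3
⌊4/3⌋ = 1, remainder 1
⌊3/1⌋ = 3, remainder 0

3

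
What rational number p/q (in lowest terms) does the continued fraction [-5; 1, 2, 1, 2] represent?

Use the convergent recurrence hₖ = aₖ·hₖ₋₁ + hₖ₋₂ (and likewise for the denominators kₖ):
a_0 = -5: -5/1
a_1 = 1: -4/1
a_2 = 2: -13/3
a_3 = 1: -17/4
a_4 = 2: -47/11

-47/11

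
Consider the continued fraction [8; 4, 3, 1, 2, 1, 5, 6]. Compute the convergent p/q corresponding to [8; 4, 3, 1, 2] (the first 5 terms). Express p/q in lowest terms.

387/47

a_0 = 8: 8/1
a_1 = 4: 33/4
a_2 = 3: 107/13
a_3 = 1: 140/17
a_4 = 2: 387/47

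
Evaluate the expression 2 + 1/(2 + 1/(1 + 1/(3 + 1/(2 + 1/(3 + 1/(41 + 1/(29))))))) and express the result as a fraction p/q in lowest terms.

243281/103065

Compute successive convergents:
a_0 = 2: 2/1
a_1 = 2: 5/2
a_2 = 1: 7/3
a_3 = 3: 26/11
a_4 = 2: 59/25
a_5 = 3: 203/86
a_6 = 41: 8382/3551
a_7 = 29: 243281/103065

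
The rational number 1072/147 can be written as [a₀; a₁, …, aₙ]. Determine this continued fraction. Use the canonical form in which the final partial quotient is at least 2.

[7; 3, 2, 2, 1, 1, 3]

1072 ÷ 147 → quotient 7, remainder 43
147 ÷ 43 → quotient 3, remainder 18
43 ÷ 18 → quotient 2, remainder 7
18 ÷ 7 → quotient 2, remainder 4
7 ÷ 4 → quotient 1, remainder 3
4 ÷ 3 → quotient 1, remainder 1
3 ÷ 1 → quotient 3, remainder 0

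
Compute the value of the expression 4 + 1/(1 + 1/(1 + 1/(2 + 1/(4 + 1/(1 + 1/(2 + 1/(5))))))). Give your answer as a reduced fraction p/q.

a_0 = 4: 4/1
a_1 = 1: 5/1
a_2 = 1: 9/2
a_3 = 2: 23/5
a_4 = 4: 101/22
a_5 = 1: 124/27
a_6 = 2: 349/76
a_7 = 5: 1869/407

1869/407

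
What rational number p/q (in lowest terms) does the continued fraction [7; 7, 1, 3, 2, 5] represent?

Use the convergent recurrence hₖ = aₖ·hₖ₋₁ + hₖ₋₂ (and likewise for the denominators kₖ):
a_0 = 7: 7/1
a_1 = 7: 50/7
a_2 = 1: 57/8
a_3 = 3: 221/31
a_4 = 2: 499/70
a_5 = 5: 2716/381

2716/381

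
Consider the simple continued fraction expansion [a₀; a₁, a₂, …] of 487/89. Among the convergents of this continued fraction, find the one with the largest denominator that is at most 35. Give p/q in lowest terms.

List convergents until the denominator exceeds the bound:
a_0 = 5: 5/1  (≤ bound)
a_1 = 2: 11/2  (≤ bound)
a_2 = 8: 93/17  (≤ bound)
a_3 = 2: 197/36  (> 35, stop)

93/17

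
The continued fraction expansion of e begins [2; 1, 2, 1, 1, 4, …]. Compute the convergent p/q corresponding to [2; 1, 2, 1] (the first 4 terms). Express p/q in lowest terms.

11/4

Start with 1.
2 + 1/(1/1) = 2 + 1/1 = 3/1
1 + 1/(3/1) = 1 + 1/3 = 4/3
2 + 1/(4/3) = 2 + 3/4 = 11/4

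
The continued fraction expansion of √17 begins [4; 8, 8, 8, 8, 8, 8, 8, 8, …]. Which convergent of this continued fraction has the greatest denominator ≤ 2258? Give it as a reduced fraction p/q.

2177/528

a_0 = 4: 4/1  (≤ bound)
a_1 = 8: 33/8  (≤ bound)
a_2 = 8: 268/65  (≤ bound)
a_3 = 8: 2177/528  (≤ bound)
a_4 = 8: 17684/4289  (> 2258, stop)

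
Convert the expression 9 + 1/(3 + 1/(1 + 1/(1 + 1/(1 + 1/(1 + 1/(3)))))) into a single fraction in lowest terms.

a_0 = 9: 9/1
a_1 = 3: 28/3
a_2 = 1: 37/4
a_3 = 1: 65/7
a_4 = 1: 102/11
a_5 = 1: 167/18
a_6 = 3: 603/65

603/65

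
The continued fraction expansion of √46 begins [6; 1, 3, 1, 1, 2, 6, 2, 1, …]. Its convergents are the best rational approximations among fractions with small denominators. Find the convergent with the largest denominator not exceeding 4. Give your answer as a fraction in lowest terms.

27/4

a_0 = 6: 6/1  (≤ bound)
a_1 = 1: 7/1  (≤ bound)
a_2 = 3: 27/4  (≤ bound)
a_3 = 1: 34/5  (> 4, stop)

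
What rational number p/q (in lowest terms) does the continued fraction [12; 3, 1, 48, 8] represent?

Start with 8.
48 + 1/(8/1) = 48 + 1/8 = 385/8
1 + 1/(385/8) = 1 + 8/385 = 393/385
3 + 1/(393/385) = 3 + 385/393 = 1564/393
12 + 1/(1564/393) = 12 + 393/1564 = 19161/1564

19161/1564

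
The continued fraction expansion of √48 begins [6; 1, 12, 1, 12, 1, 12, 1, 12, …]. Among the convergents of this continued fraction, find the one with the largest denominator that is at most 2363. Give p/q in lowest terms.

1351/195

a_0 = 6: 6/1  (≤ bound)
a_1 = 1: 7/1  (≤ bound)
a_2 = 12: 90/13  (≤ bound)
a_3 = 1: 97/14  (≤ bound)
a_4 = 12: 1254/181  (≤ bound)
a_5 = 1: 1351/195  (≤ bound)
a_6 = 12: 17466/2521  (> 2363, stop)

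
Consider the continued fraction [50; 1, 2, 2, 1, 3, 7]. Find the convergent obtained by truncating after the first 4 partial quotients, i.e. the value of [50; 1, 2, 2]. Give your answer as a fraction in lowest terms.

Start with 2.
2 + 1/(2/1) = 2 + 1/2 = 5/2
1 + 1/(5/2) = 1 + 2/5 = 7/5
50 + 1/(7/5) = 50 + 5/7 = 355/7

355/7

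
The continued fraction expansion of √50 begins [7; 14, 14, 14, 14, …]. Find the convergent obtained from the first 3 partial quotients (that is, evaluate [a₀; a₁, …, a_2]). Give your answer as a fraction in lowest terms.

1393/197

Starting at the tail and folding back:
Start with 14.
14 + 1/(14/1) = 14 + 1/14 = 197/14
7 + 1/(197/14) = 7 + 14/197 = 1393/197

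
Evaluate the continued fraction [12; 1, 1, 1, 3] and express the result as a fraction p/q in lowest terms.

139/11

a_0 = 12: 12/1
a_1 = 1: 13/1
a_2 = 1: 25/2
a_3 = 1: 38/3
a_4 = 3: 139/11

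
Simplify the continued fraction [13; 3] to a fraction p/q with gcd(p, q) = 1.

40/3

a_0 = 13: 13/1
a_1 = 3: 40/3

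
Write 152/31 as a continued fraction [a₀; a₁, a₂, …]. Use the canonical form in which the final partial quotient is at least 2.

152 ÷ 31 → quotient 4, remainder 28
31 ÷ 28 → quotient 1, remainder 3
28 ÷ 3 → quotient 9, remainder 1
3 ÷ 1 → quotient 3, remainder 0

[4; 1, 9, 3]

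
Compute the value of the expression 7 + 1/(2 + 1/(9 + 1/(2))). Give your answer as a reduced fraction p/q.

299/40

a_0 = 7: 7/1
a_1 = 2: 15/2
a_2 = 9: 142/19
a_3 = 2: 299/40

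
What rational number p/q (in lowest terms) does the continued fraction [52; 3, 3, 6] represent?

3295/63

Collapse the nested fraction from the inside out:
Start with 6.
3 + 1/(6/1) = 3 + 1/6 = 19/6
3 + 1/(19/6) = 3 + 6/19 = 63/19
52 + 1/(63/19) = 52 + 19/63 = 3295/63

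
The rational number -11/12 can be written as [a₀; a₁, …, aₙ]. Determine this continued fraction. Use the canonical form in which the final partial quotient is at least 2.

[-1; 12]

⌊-11/12⌋ = -1, remainder 1
⌊12/1⌋ = 12, remainder 0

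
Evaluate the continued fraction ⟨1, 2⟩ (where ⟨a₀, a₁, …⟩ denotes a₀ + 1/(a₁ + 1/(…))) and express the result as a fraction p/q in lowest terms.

Build up convergents one term at a time:
a_0 = 1: 1/1
a_1 = 2: 3/2

3/2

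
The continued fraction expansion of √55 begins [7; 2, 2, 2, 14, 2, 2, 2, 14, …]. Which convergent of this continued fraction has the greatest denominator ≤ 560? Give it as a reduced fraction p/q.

a_0 = 7: 7/1  (≤ bound)
a_1 = 2: 15/2  (≤ bound)
a_2 = 2: 37/5  (≤ bound)
a_3 = 2: 89/12  (≤ bound)
a_4 = 14: 1283/173  (≤ bound)
a_5 = 2: 2655/358  (≤ bound)
a_6 = 2: 6593/889  (> 560, stop)

2655/358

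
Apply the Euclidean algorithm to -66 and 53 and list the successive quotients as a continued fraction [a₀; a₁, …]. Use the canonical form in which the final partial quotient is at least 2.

⌊-66/53⌋ = -2, remainder 40
⌊53/40⌋ = 1, remainder 13
⌊40/13⌋ = 3, remainder 1
⌊13/1⌋ = 13, remainder 0

[-2; 1, 3, 13]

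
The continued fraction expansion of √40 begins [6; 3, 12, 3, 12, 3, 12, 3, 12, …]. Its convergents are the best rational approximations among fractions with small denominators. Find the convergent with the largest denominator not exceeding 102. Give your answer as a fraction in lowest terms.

234/37

a_0 = 6: 6/1  (≤ bound)
a_1 = 3: 19/3  (≤ bound)
a_2 = 12: 234/37  (≤ bound)
a_3 = 3: 721/114  (> 102, stop)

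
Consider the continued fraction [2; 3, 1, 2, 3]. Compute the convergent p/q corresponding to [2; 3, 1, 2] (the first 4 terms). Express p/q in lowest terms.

Start with 2.
1 + 1/(2/1) = 1 + 1/2 = 3/2
3 + 1/(3/2) = 3 + 2/3 = 11/3
2 + 1/(11/3) = 2 + 3/11 = 25/11

25/11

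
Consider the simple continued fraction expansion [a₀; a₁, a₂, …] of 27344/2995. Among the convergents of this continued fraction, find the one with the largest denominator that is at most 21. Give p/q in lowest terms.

List convergents until the denominator exceeds the bound:
a_0 = 9: 9/1  (≤ bound)
a_1 = 7: 64/7  (≤ bound)
a_2 = 1: 73/8  (≤ bound)
a_3 = 2: 210/23  (> 21, stop)

73/8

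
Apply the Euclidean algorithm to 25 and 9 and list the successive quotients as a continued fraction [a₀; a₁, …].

25 = 2·9 + 7, so a_0 = 2
9 = 1·7 + 2, so a_1 = 1
7 = 3·2 + 1, so a_2 = 3
2 = 2·1 + 0, so a_3 = 2

[2; 1, 3, 2]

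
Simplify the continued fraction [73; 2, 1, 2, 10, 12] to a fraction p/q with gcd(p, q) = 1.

73667/1004

Work from the innermost term outward:
Start with 12.
10 + 1/(12/1) = 10 + 1/12 = 121/12
2 + 1/(121/12) = 2 + 12/121 = 254/121
1 + 1/(254/121) = 1 + 121/254 = 375/254
2 + 1/(375/254) = 2 + 254/375 = 1004/375
73 + 1/(1004/375) = 73 + 375/1004 = 73667/1004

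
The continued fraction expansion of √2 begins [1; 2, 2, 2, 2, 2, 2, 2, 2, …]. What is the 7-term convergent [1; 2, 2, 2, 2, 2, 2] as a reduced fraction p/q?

239/169

a_0 = 1: 1/1
a_1 = 2: 3/2
a_2 = 2: 7/5
a_3 = 2: 17/12
a_4 = 2: 41/29
a_5 = 2: 99/70
a_6 = 2: 239/169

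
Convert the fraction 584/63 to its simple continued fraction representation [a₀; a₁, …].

[9; 3, 1, 2, 2, 2]

584 = 9·63 + 17, so a_0 = 9
63 = 3·17 + 12, so a_1 = 3
17 = 1·12 + 5, so a_2 = 1
12 = 2·5 + 2, so a_3 = 2
5 = 2·2 + 1, so a_4 = 2
2 = 2·1 + 0, so a_5 = 2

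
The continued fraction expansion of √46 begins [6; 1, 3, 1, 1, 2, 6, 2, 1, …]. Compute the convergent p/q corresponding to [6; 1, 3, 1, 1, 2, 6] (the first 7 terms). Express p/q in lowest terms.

997/147

a_0 = 6: 6/1
a_1 = 1: 7/1
a_2 = 3: 27/4
a_3 = 1: 34/5
a_4 = 1: 61/9
a_5 = 2: 156/23
a_6 = 6: 997/147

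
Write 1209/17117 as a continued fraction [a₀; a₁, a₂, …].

Repeatedly divide and take the remainder:
1209 ÷ 17117 → quotient 0, remainder 1209
17117 ÷ 1209 → quotient 14, remainder 191
1209 ÷ 191 → quotient 6, remainder 63
191 ÷ 63 → quotient 3, remainder 2
63 ÷ 2 → quotient 31, remainder 1
2 ÷ 1 → quotient 2, remainder 0

[0; 14, 6, 3, 31, 2]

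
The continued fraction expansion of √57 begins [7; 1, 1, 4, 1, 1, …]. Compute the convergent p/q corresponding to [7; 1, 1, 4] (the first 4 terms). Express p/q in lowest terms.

68/9

Start with 4.
1 + 1/(4/1) = 1 + 1/4 = 5/4
1 + 1/(5/4) = 1 + 4/5 = 9/5
7 + 1/(9/5) = 7 + 5/9 = 68/9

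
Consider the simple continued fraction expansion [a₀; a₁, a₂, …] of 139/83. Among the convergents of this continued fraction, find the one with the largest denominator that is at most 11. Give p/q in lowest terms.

List convergents until the denominator exceeds the bound:
a_0 = 1: 1/1  (≤ bound)
a_1 = 1: 2/1  (≤ bound)
a_2 = 2: 5/3  (≤ bound)
a_3 = 13: 67/40  (> 11, stop)

5/3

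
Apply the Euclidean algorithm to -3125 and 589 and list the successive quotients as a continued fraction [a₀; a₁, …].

[-6; 1, 2, 3, 1, 2, 16]

⌊-3125/589⌋ = -6, remainder 409
⌊589/409⌋ = 1, remainder 180
⌊409/180⌋ = 2, remainder 49
⌊180/49⌋ = 3, remainder 33
⌊49/33⌋ = 1, remainder 16
⌊33/16⌋ = 2, remainder 1
⌊16/1⌋ = 16, remainder 0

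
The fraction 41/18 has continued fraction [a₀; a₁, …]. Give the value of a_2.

⌊41/18⌋ = 2, remainder 5
⌊18/5⌋ = 3, remainder 3
⌊5/3⌋ = 1, remainder 2

1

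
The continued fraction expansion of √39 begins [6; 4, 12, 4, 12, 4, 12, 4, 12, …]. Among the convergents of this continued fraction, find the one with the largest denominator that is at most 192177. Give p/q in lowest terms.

a_0 = 6: 6/1  (≤ bound)
a_1 = 4: 25/4  (≤ bound)
a_2 = 12: 306/49  (≤ bound)
a_3 = 4: 1249/200  (≤ bound)
a_4 = 12: 15294/2449  (≤ bound)
a_5 = 4: 62425/9996  (≤ bound)
a_6 = 12: 764394/122401  (≤ bound)
a_7 = 4: 3120001/499600  (> 192177, stop)

764394/122401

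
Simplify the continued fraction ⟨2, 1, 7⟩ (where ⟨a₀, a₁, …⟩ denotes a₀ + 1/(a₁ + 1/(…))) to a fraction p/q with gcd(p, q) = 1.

Start with 7.
1 + 1/(7/1) = 1 + 1/7 = 8/7
2 + 1/(8/7) = 2 + 7/8 = 23/8

23/8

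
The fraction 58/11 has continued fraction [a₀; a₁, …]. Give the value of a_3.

58 = 5·11 + 3, so a_0 = 5
11 = 3·3 + 2, so a_1 = 3
3 = 1·2 + 1, so a_2 = 1
2 = 2·1 + 0, so a_3 = 2

2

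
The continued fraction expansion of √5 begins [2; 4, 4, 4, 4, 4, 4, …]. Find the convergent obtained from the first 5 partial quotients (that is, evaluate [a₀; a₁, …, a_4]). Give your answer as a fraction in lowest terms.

682/305

a_0 = 2: 2/1
a_1 = 4: 9/4
a_2 = 4: 38/17
a_3 = 4: 161/72
a_4 = 4: 682/305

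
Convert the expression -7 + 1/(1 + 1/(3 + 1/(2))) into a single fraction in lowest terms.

-56/9

a_0 = -7: -7/1
a_1 = 1: -6/1
a_2 = 3: -25/4
a_3 = 2: -56/9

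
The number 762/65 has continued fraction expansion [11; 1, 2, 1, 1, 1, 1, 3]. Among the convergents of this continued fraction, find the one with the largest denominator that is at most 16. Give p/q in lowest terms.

List convergents until the denominator exceeds the bound:
a_0 = 11: 11/1  (≤ bound)
a_1 = 1: 12/1  (≤ bound)
a_2 = 2: 35/3  (≤ bound)
a_3 = 1: 47/4  (≤ bound)
a_4 = 1: 82/7  (≤ bound)
a_5 = 1: 129/11  (≤ bound)
a_6 = 1: 211/18  (> 16, stop)

129/11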